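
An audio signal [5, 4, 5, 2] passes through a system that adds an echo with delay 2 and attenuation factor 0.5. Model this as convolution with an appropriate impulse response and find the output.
Direct-path + delayed-attenuated-path model → impulse response h = [1, 0, 0.5] (1 at lag 0, 0.5 at lag 2). Output y[n] = x[n] + 0.5·x[n - 2] (with x[n] = 0 outside 0..3): y[0] = 5 + 0.5×0 = 5; y[1] = 4 + 0.5×0 = 4; y[2] = 5 + 0.5×5 = 7.5; y[3] = 2 + 0.5×4 = 4.0; y[4] = 0 + 0.5×5 = 2.5; y[5] = 0 + 0.5×2 = 1.0. So y = [5, 4, 7.5, 4.0, 2.5, 1.0]

[5, 4, 7.5, 4.0, 2.5, 1.0]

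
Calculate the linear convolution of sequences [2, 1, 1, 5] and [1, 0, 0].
y[0] = 2×1 = 2; y[1] = 2×0 + 1×1 = 1; y[2] = 2×0 + 1×0 + 1×1 = 1; y[3] = 1×0 + 1×0 + 5×1 = 5; y[4] = 1×0 + 5×0 = 0; y[5] = 5×0 = 0

[2, 1, 1, 5, 0, 0]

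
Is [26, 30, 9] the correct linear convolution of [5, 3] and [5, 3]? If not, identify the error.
Recompute linear convolution of [5, 3] and [5, 3]: y[0] = 5×5 = 25; y[1] = 5×3 + 3×5 = 30; y[2] = 3×3 = 9 → [25, 30, 9]. Compare to given [26, 30, 9]: they differ at index 0: given 26, correct 25, so answer: No

No. Error at index 0: given 26, correct 25.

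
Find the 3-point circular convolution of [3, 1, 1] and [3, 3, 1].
Use y[k] = Σ_j x[j]·h[(k-j) mod 3]. y[0] = 3×3 + 1×1 + 1×3 = 13; y[1] = 3×3 + 1×3 + 1×1 = 13; y[2] = 3×1 + 1×3 + 1×3 = 9. Result: [13, 13, 9]

[13, 13, 9]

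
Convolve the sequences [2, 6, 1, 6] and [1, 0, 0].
y[0] = 2×1 = 2; y[1] = 2×0 + 6×1 = 6; y[2] = 2×0 + 6×0 + 1×1 = 1; y[3] = 6×0 + 1×0 + 6×1 = 6; y[4] = 1×0 + 6×0 = 0; y[5] = 6×0 = 0

[2, 6, 1, 6, 0, 0]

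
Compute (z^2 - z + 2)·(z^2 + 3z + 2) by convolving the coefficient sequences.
Ascending coefficients: a = [2, -1, 1], b = [2, 3, 1]. c[0] = 2×2 = 4; c[1] = 2×3 + -1×2 = 4; c[2] = 2×1 + -1×3 + 1×2 = 1; c[3] = -1×1 + 1×3 = 2; c[4] = 1×1 = 1. Result coefficients: [4, 4, 1, 2, 1] → z^4 + 2z^3 + z^2 + 4z + 4

z^4 + 2z^3 + z^2 + 4z + 4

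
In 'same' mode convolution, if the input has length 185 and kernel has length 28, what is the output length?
'Same' mode returns an output with the same length as the input: 185

185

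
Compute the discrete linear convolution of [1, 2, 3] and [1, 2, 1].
y[0] = 1×1 = 1; y[1] = 1×2 + 2×1 = 4; y[2] = 1×1 + 2×2 + 3×1 = 8; y[3] = 2×1 + 3×2 = 8; y[4] = 3×1 = 3

[1, 4, 8, 8, 3]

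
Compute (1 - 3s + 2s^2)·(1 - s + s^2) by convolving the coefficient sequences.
Ascending coefficients: a = [1, -3, 2], b = [1, -1, 1]. c[0] = 1×1 = 1; c[1] = 1×-1 + -3×1 = -4; c[2] = 1×1 + -3×-1 + 2×1 = 6; c[3] = -3×1 + 2×-1 = -5; c[4] = 2×1 = 2. Result coefficients: [1, -4, 6, -5, 2] → 1 - 4s + 6s^2 - 5s^3 + 2s^4

1 - 4s + 6s^2 - 5s^3 + 2s^4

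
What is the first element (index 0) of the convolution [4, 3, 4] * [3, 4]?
Use y[k] = Σ_i a[i]·b[k-i] at k=0. y[0] = 4×3 = 12

12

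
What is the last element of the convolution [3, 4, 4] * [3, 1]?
Use y[k] = Σ_i a[i]·b[k-i] at k=3. y[3] = 4×1 = 4

4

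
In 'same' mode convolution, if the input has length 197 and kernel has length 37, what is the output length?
'Same' mode returns an output with the same length as the input: 197

197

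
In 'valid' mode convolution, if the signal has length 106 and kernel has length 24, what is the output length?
'Valid' mode counts only positions where the kernel fully overlaps the signal: m - n + 1 = 106 - 24 + 1 = 83

83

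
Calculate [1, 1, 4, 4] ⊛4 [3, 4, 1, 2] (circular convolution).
Use y[k] = Σ_j s[j]·t[(k-j) mod 4]. y[0] = 1×3 + 1×2 + 4×1 + 4×4 = 25; y[1] = 1×4 + 1×3 + 4×2 + 4×1 = 19; y[2] = 1×1 + 1×4 + 4×3 + 4×2 = 25; y[3] = 1×2 + 1×1 + 4×4 + 4×3 = 31. Result: [25, 19, 25, 31]

[25, 19, 25, 31]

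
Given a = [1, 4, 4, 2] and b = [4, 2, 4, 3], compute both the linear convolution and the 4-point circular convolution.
Linear: y_lin[0] = 1×4 = 4; y_lin[1] = 1×2 + 4×4 = 18; y_lin[2] = 1×4 + 4×2 + 4×4 = 28; y_lin[3] = 1×3 + 4×4 + 4×2 + 2×4 = 35; y_lin[4] = 4×3 + 4×4 + 2×2 = 32; y_lin[5] = 4×3 + 2×4 = 20; y_lin[6] = 2×3 = 6 → [4, 18, 28, 35, 32, 20, 6]. Circular (length 4): y[0] = 1×4 + 4×3 + 4×4 + 2×2 = 36; y[1] = 1×2 + 4×4 + 4×3 + 2×4 = 38; y[2] = 1×4 + 4×2 + 4×4 + 2×3 = 34; y[3] = 1×3 + 4×4 + 4×2 + 2×4 = 35 → [36, 38, 34, 35]

Linear: [4, 18, 28, 35, 32, 20, 6], Circular: [36, 38, 34, 35]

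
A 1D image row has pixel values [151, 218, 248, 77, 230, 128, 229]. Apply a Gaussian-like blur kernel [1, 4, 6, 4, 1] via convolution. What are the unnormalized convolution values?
Convolve image row [151, 218, 248, 77, 230, 128, 229] with kernel [1, 4, 6, 4, 1]: y[0] = 151×1 = 151; y[1] = 151×4 + 218×1 = 822; y[2] = 151×6 + 218×4 + 248×1 = 2026; y[3] = 151×4 + 218×6 + 248×4 + 77×1 = 2981; y[4] = 151×1 + 218×4 + 248×6 + 77×4 + 230×1 = 3049; y[5] = 218×1 + 248×4 + 77×6 + 230×4 + 128×1 = 2720; y[6] = 248×1 + 77×4 + 230×6 + 128×4 + 229×1 = 2677; y[7] = 77×1 + 230×4 + 128×6 + 229×4 = 2681; y[8] = 230×1 + 128×4 + 229×6 = 2116; y[9] = 128×1 + 229×4 = 1044; y[10] = 229×1 = 229 → [151, 822, 2026, 2981, 3049, 2720, 2677, 2681, 2116, 1044, 229]. Normalization factor = sum(kernel) = 16.

[151, 822, 2026, 2981, 3049, 2720, 2677, 2681, 2116, 1044, 229]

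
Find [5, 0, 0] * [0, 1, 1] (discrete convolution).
y[0] = 5×0 = 0; y[1] = 5×1 + 0×0 = 5; y[2] = 5×1 + 0×1 + 0×0 = 5; y[3] = 0×1 + 0×1 = 0; y[4] = 0×1 = 0

[0, 5, 5, 0, 0]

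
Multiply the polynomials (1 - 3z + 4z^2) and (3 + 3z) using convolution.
Ascending coefficients: a = [1, -3, 4], b = [3, 3]. c[0] = 1×3 = 3; c[1] = 1×3 + -3×3 = -6; c[2] = -3×3 + 4×3 = 3; c[3] = 4×3 = 12. Result coefficients: [3, -6, 3, 12] → 3 - 6z + 3z^2 + 12z^3

3 - 6z + 3z^2 + 12z^3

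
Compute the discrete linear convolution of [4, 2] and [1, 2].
y[0] = 4×1 = 4; y[1] = 4×2 + 2×1 = 10; y[2] = 2×2 = 4

[4, 10, 4]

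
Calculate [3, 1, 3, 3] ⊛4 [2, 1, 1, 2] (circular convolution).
Use y[k] = Σ_j a[j]·b[(k-j) mod 4]. y[0] = 3×2 + 1×2 + 3×1 + 3×1 = 14; y[1] = 3×1 + 1×2 + 3×2 + 3×1 = 14; y[2] = 3×1 + 1×1 + 3×2 + 3×2 = 16; y[3] = 3×2 + 1×1 + 3×1 + 3×2 = 16. Result: [14, 14, 16, 16]

[14, 14, 16, 16]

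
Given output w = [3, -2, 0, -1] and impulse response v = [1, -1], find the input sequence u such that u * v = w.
Deconvolve w=[3, -2, 0, -1] by v=[1, -1]. Since v[0]=1, solve forward: u[0] = w[0] / 1 = 3; u[1] = (w[1] - 3×-1) / 1 = 1; u[2] = (w[2] - 1×-1) / 1 = 1. So u = [3, 1, 1]. Check by forward convolution: w[0] = 3×1 = 3; w[1] = 3×-1 + 1×1 = -2; w[2] = 1×-1 + 1×1 = 0; w[3] = 1×-1 = -1

[3, 1, 1]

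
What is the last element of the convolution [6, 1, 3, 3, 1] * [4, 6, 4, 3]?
Use y[k] = Σ_i a[i]·b[k-i] at k=7. y[7] = 1×3 = 3

3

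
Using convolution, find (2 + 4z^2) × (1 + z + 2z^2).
Ascending coefficients: a = [2, 0, 4], b = [1, 1, 2]. c[0] = 2×1 = 2; c[1] = 2×1 + 0×1 = 2; c[2] = 2×2 + 0×1 + 4×1 = 8; c[3] = 0×2 + 4×1 = 4; c[4] = 4×2 = 8. Result coefficients: [2, 2, 8, 4, 8] → 2 + 2z + 8z^2 + 4z^3 + 8z^4

2 + 2z + 8z^2 + 4z^3 + 8z^4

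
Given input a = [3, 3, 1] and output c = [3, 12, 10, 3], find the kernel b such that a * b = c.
Output length 4 = len(a) + len(b) - 1 ⇒ len(b) = 2. Solve b forward using b[k] = (c[k] - Σ_{i≥1} a[i]·b[k-i]) / a[0]: b[0] = c[0] / a[0] = 3 / 3 = 1; b[1] = (c[1] - 3×1) / a[0] = (12 - 3×1) / 3 = 3. So b = [1, 3]. Forward-check [3, 3, 1] * [1, 3]: c[0] = 3×1 = 3; c[1] = 3×3 + 3×1 = 12; c[2] = 3×3 + 1×1 = 10; c[3] = 1×3 = 3 → [3, 12, 10, 3] ✓

[1, 3]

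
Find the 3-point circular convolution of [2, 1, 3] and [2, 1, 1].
Use y[k] = Σ_j x[j]·h[(k-j) mod 3]. y[0] = 2×2 + 1×1 + 3×1 = 8; y[1] = 2×1 + 1×2 + 3×1 = 7; y[2] = 2×1 + 1×1 + 3×2 = 9. Result: [8, 7, 9]

[8, 7, 9]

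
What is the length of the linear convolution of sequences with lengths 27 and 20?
Linear/full convolution length: m + n - 1 = 27 + 20 - 1 = 46

46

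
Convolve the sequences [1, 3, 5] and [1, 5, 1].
y[0] = 1×1 = 1; y[1] = 1×5 + 3×1 = 8; y[2] = 1×1 + 3×5 + 5×1 = 21; y[3] = 3×1 + 5×5 = 28; y[4] = 5×1 = 5

[1, 8, 21, 28, 5]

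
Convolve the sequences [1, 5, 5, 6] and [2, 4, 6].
y[0] = 1×2 = 2; y[1] = 1×4 + 5×2 = 14; y[2] = 1×6 + 5×4 + 5×2 = 36; y[3] = 5×6 + 5×4 + 6×2 = 62; y[4] = 5×6 + 6×4 = 54; y[5] = 6×6 = 36

[2, 14, 36, 62, 54, 36]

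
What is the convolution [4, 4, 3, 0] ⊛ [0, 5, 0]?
y[0] = 4×0 = 0; y[1] = 4×5 + 4×0 = 20; y[2] = 4×0 + 4×5 + 3×0 = 20; y[3] = 4×0 + 3×5 + 0×0 = 15; y[4] = 3×0 + 0×5 = 0; y[5] = 0×0 = 0

[0, 20, 20, 15, 0, 0]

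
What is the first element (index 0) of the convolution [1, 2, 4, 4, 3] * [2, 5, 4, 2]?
Use y[k] = Σ_i a[i]·b[k-i] at k=0. y[0] = 1×2 = 2

2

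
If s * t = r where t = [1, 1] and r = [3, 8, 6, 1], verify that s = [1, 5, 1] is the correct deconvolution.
Forward-compute [1, 5, 1] * [1, 1]: r[0] = 1×1 = 1; r[1] = 1×1 + 5×1 = 6; r[2] = 5×1 + 1×1 = 6; r[3] = 1×1 = 1 → [1, 6, 6, 1]. Does not match given r = [3, 8, 6, 1].

Not verified. [1, 5, 1] * [1, 1] = [1, 6, 6, 1], which differs from [3, 8, 6, 1] at index 0.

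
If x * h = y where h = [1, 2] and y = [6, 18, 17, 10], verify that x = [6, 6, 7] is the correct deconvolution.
Forward-compute [6, 6, 7] * [1, 2]: y[0] = 6×1 = 6; y[1] = 6×2 + 6×1 = 18; y[2] = 6×2 + 7×1 = 19; y[3] = 7×2 = 14 → [6, 18, 19, 14]. Does not match given y = [6, 18, 17, 10].

Not verified. [6, 6, 7] * [1, 2] = [6, 18, 19, 14], which differs from [6, 18, 17, 10] at index 2.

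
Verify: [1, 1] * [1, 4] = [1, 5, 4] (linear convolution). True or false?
Recompute linear convolution of [1, 1] and [1, 4]: y[0] = 1×1 = 1; y[1] = 1×4 + 1×1 = 5; y[2] = 1×4 = 4 → [1, 5, 4]. Given [1, 5, 4] matches, so answer: Yes

Yes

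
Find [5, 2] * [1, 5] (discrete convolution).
y[0] = 5×1 = 5; y[1] = 5×5 + 2×1 = 27; y[2] = 2×5 = 10

[5, 27, 10]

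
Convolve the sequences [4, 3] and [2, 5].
y[0] = 4×2 = 8; y[1] = 4×5 + 3×2 = 26; y[2] = 3×5 = 15

[8, 26, 15]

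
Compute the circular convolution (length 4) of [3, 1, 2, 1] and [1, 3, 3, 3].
Use y[k] = Σ_j a[j]·b[(k-j) mod 4]. y[0] = 3×1 + 1×3 + 2×3 + 1×3 = 15; y[1] = 3×3 + 1×1 + 2×3 + 1×3 = 19; y[2] = 3×3 + 1×3 + 2×1 + 1×3 = 17; y[3] = 3×3 + 1×3 + 2×3 + 1×1 = 19. Result: [15, 19, 17, 19]

[15, 19, 17, 19]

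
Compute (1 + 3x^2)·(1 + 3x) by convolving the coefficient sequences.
Ascending coefficients: a = [1, 0, 3], b = [1, 3]. c[0] = 1×1 = 1; c[1] = 1×3 + 0×1 = 3; c[2] = 0×3 + 3×1 = 3; c[3] = 3×3 = 9. Result coefficients: [1, 3, 3, 9] → 1 + 3x + 3x^2 + 9x^3

1 + 3x + 3x^2 + 9x^3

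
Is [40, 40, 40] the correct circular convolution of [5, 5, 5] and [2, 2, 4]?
Recompute circular convolution of [5, 5, 5] and [2, 2, 4]: y[0] = 5×2 + 5×4 + 5×2 = 40; y[1] = 5×2 + 5×2 + 5×4 = 40; y[2] = 5×4 + 5×2 + 5×2 = 40 → [40, 40, 40]. Given [40, 40, 40] matches, so answer: Yes

Yes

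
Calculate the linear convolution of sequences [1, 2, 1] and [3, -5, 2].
y[0] = 1×3 = 3; y[1] = 1×-5 + 2×3 = 1; y[2] = 1×2 + 2×-5 + 1×3 = -5; y[3] = 2×2 + 1×-5 = -1; y[4] = 1×2 = 2

[3, 1, -5, -1, 2]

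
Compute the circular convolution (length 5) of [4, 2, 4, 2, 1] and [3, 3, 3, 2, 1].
Use y[k] = Σ_j x[j]·h[(k-j) mod 5]. y[0] = 4×3 + 2×1 + 4×2 + 2×3 + 1×3 = 31; y[1] = 4×3 + 2×3 + 4×1 + 2×2 + 1×3 = 29; y[2] = 4×3 + 2×3 + 4×3 + 2×1 + 1×2 = 34; y[3] = 4×2 + 2×3 + 4×3 + 2×3 + 1×1 = 33; y[4] = 4×1 + 2×2 + 4×3 + 2×3 + 1×3 = 29. Result: [31, 29, 34, 33, 29]

[31, 29, 34, 33, 29]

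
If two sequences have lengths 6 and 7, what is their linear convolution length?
Linear/full convolution length: m + n - 1 = 6 + 7 - 1 = 12

12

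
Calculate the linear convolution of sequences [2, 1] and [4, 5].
y[0] = 2×4 = 8; y[1] = 2×5 + 1×4 = 14; y[2] = 1×5 = 5

[8, 14, 5]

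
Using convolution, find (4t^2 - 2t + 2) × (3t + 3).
Ascending coefficients: a = [2, -2, 4], b = [3, 3]. c[0] = 2×3 = 6; c[1] = 2×3 + -2×3 = 0; c[2] = -2×3 + 4×3 = 6; c[3] = 4×3 = 12. Result coefficients: [6, 0, 6, 12] → 12t^3 + 6t^2 + 6

12t^3 + 6t^2 + 6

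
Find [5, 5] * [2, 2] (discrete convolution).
y[0] = 5×2 = 10; y[1] = 5×2 + 5×2 = 20; y[2] = 5×2 = 10

[10, 20, 10]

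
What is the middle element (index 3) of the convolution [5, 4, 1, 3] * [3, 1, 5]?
Use y[k] = Σ_i a[i]·b[k-i] at k=3. y[3] = 4×5 + 1×1 + 3×3 = 30

30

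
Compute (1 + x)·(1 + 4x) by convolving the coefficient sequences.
Ascending coefficients: a = [1, 1], b = [1, 4]. c[0] = 1×1 = 1; c[1] = 1×4 + 1×1 = 5; c[2] = 1×4 = 4. Result coefficients: [1, 5, 4] → 1 + 5x + 4x^2

1 + 5x + 4x^2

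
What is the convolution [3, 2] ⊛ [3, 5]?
y[0] = 3×3 = 9; y[1] = 3×5 + 2×3 = 21; y[2] = 2×5 = 10

[9, 21, 10]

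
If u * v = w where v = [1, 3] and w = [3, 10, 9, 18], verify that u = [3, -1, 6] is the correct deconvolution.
Forward-compute [3, -1, 6] * [1, 3]: w[0] = 3×1 = 3; w[1] = 3×3 + -1×1 = 8; w[2] = -1×3 + 6×1 = 3; w[3] = 6×3 = 18 → [3, 8, 3, 18]. Does not match given w = [3, 10, 9, 18].

Not verified. [3, -1, 6] * [1, 3] = [3, 8, 3, 18], which differs from [3, 10, 9, 18] at index 1.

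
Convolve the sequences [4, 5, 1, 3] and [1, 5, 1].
y[0] = 4×1 = 4; y[1] = 4×5 + 5×1 = 25; y[2] = 4×1 + 5×5 + 1×1 = 30; y[3] = 5×1 + 1×5 + 3×1 = 13; y[4] = 1×1 + 3×5 = 16; y[5] = 3×1 = 3

[4, 25, 30, 13, 16, 3]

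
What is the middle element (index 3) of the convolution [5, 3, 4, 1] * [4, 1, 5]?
Use y[k] = Σ_i a[i]·b[k-i] at k=3. y[3] = 3×5 + 4×1 + 1×4 = 23

23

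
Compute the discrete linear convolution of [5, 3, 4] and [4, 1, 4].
y[0] = 5×4 = 20; y[1] = 5×1 + 3×4 = 17; y[2] = 5×4 + 3×1 + 4×4 = 39; y[3] = 3×4 + 4×1 = 16; y[4] = 4×4 = 16

[20, 17, 39, 16, 16]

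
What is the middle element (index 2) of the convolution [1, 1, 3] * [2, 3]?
Use y[k] = Σ_i a[i]·b[k-i] at k=2. y[2] = 1×3 + 3×2 = 9

9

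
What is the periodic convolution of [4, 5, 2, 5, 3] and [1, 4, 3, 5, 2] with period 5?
Use y[k] = Σ_j x[j]·h[(k-j) mod 5]. y[0] = 4×1 + 5×2 + 2×5 + 5×3 + 3×4 = 51; y[1] = 4×4 + 5×1 + 2×2 + 5×5 + 3×3 = 59; y[2] = 4×3 + 5×4 + 2×1 + 5×2 + 3×5 = 59; y[3] = 4×5 + 5×3 + 2×4 + 5×1 + 3×2 = 54; y[4] = 4×2 + 5×5 + 2×3 + 5×4 + 3×1 = 62. Result: [51, 59, 59, 54, 62]

[51, 59, 59, 54, 62]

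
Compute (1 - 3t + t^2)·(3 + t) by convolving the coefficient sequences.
Ascending coefficients: a = [1, -3, 1], b = [3, 1]. c[0] = 1×3 = 3; c[1] = 1×1 + -3×3 = -8; c[2] = -3×1 + 1×3 = 0; c[3] = 1×1 = 1. Result coefficients: [3, -8, 0, 1] → 3 - 8t + t^3

3 - 8t + t^3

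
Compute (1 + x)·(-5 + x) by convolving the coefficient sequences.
Ascending coefficients: a = [1, 1], b = [-5, 1]. c[0] = 1×-5 = -5; c[1] = 1×1 + 1×-5 = -4; c[2] = 1×1 = 1. Result coefficients: [-5, -4, 1] → -5 - 4x + x^2

-5 - 4x + x^2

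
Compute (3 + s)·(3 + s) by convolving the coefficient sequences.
Ascending coefficients: a = [3, 1], b = [3, 1]. c[0] = 3×3 = 9; c[1] = 3×1 + 1×3 = 6; c[2] = 1×1 = 1. Result coefficients: [9, 6, 1] → 9 + 6s + s^2

9 + 6s + s^2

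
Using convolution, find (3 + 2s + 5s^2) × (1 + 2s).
Ascending coefficients: a = [3, 2, 5], b = [1, 2]. c[0] = 3×1 = 3; c[1] = 3×2 + 2×1 = 8; c[2] = 2×2 + 5×1 = 9; c[3] = 5×2 = 10. Result coefficients: [3, 8, 9, 10] → 3 + 8s + 9s^2 + 10s^3

3 + 8s + 9s^2 + 10s^3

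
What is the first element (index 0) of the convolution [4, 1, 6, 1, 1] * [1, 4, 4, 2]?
Use y[k] = Σ_i a[i]·b[k-i] at k=0. y[0] = 4×1 = 4

4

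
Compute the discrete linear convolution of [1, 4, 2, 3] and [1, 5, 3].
y[0] = 1×1 = 1; y[1] = 1×5 + 4×1 = 9; y[2] = 1×3 + 4×5 + 2×1 = 25; y[3] = 4×3 + 2×5 + 3×1 = 25; y[4] = 2×3 + 3×5 = 21; y[5] = 3×3 = 9

[1, 9, 25, 25, 21, 9]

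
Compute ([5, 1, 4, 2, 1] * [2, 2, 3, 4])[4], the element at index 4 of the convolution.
Use y[k] = Σ_i a[i]·b[k-i] at k=4. y[4] = 1×4 + 4×3 + 2×2 + 1×2 = 22

22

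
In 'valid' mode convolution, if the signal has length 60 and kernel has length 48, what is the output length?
'Valid' mode counts only positions where the kernel fully overlaps the signal: m - n + 1 = 60 - 48 + 1 = 13

13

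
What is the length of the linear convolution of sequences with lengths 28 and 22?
Linear/full convolution length: m + n - 1 = 28 + 22 - 1 = 49

49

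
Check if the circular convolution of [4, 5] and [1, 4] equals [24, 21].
Recompute circular convolution of [4, 5] and [1, 4]: y[0] = 4×1 + 5×4 = 24; y[1] = 4×4 + 5×1 = 21 → [24, 21]. Given [24, 21] matches, so answer: Yes

Yes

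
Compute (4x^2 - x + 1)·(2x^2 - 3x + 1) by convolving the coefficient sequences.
Ascending coefficients: a = [1, -1, 4], b = [1, -3, 2]. c[0] = 1×1 = 1; c[1] = 1×-3 + -1×1 = -4; c[2] = 1×2 + -1×-3 + 4×1 = 9; c[3] = -1×2 + 4×-3 = -14; c[4] = 4×2 = 8. Result coefficients: [1, -4, 9, -14, 8] → 8x^4 - 14x^3 + 9x^2 - 4x + 1

8x^4 - 14x^3 + 9x^2 - 4x + 1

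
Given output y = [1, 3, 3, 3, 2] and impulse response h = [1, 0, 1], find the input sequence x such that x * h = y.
Deconvolve y=[1, 3, 3, 3, 2] by h=[1, 0, 1]. Since h[0]=1, solve forward: x[0] = y[0] / 1 = 1; x[1] = (y[1] - 1×0) / 1 = 3; x[2] = (y[2] - 3×0 - 1×1) / 1 = 2. So x = [1, 3, 2]. Check by forward convolution: y[0] = 1×1 = 1; y[1] = 1×0 + 3×1 = 3; y[2] = 1×1 + 3×0 + 2×1 = 3; y[3] = 3×1 + 2×0 = 3; y[4] = 2×1 = 2

[1, 3, 2]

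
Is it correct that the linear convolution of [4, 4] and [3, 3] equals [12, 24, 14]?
Recompute linear convolution of [4, 4] and [3, 3]: y[0] = 4×3 = 12; y[1] = 4×3 + 4×3 = 24; y[2] = 4×3 = 12 → [12, 24, 12]. Compare to given [12, 24, 14]: they differ at index 2: given 14, correct 12, so answer: No

No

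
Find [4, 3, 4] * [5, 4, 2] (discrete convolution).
y[0] = 4×5 = 20; y[1] = 4×4 + 3×5 = 31; y[2] = 4×2 + 3×4 + 4×5 = 40; y[3] = 3×2 + 4×4 = 22; y[4] = 4×2 = 8

[20, 31, 40, 22, 8]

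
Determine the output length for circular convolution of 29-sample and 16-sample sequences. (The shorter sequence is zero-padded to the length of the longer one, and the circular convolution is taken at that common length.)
Circular convolution (zero-padding the shorter input) has length max(m, n) = max(29, 16) = 29

29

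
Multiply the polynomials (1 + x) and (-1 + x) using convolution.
Ascending coefficients: a = [1, 1], b = [-1, 1]. c[0] = 1×-1 = -1; c[1] = 1×1 + 1×-1 = 0; c[2] = 1×1 = 1. Result coefficients: [-1, 0, 1] → -1 + x^2

-1 + x^2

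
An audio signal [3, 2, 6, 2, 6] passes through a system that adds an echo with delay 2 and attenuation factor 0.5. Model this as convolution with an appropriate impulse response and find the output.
Direct-path + delayed-attenuated-path model → impulse response h = [1, 0, 0.5] (1 at lag 0, 0.5 at lag 2). Output y[n] = x[n] + 0.5·x[n - 2] (with x[n] = 0 outside 0..4): y[0] = 3 + 0.5×0 = 3; y[1] = 2 + 0.5×0 = 2; y[2] = 6 + 0.5×3 = 7.5; y[3] = 2 + 0.5×2 = 3.0; y[4] = 6 + 0.5×6 = 9.0; y[5] = 0 + 0.5×2 = 1.0; y[6] = 0 + 0.5×6 = 3.0. So y = [3, 2, 7.5, 3.0, 9.0, 1.0, 3.0]

[3, 2, 7.5, 3.0, 9.0, 1.0, 3.0]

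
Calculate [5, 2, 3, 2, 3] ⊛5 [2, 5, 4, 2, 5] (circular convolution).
Use y[k] = Σ_j s[j]·t[(k-j) mod 5]. y[0] = 5×2 + 2×5 + 3×2 + 2×4 + 3×5 = 49; y[1] = 5×5 + 2×2 + 3×5 + 2×2 + 3×4 = 60; y[2] = 5×4 + 2×5 + 3×2 + 2×5 + 3×2 = 52; y[3] = 5×2 + 2×4 + 3×5 + 2×2 + 3×5 = 52; y[4] = 5×5 + 2×2 + 3×4 + 2×5 + 3×2 = 57. Result: [49, 60, 52, 52, 57]

[49, 60, 52, 52, 57]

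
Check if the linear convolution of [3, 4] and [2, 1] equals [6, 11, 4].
Recompute linear convolution of [3, 4] and [2, 1]: y[0] = 3×2 = 6; y[1] = 3×1 + 4×2 = 11; y[2] = 4×1 = 4 → [6, 11, 4]. Given [6, 11, 4] matches, so answer: Yes

Yes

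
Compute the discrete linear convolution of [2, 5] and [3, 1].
y[0] = 2×3 = 6; y[1] = 2×1 + 5×3 = 17; y[2] = 5×1 = 5

[6, 17, 5]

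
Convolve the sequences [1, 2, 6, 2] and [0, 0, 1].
y[0] = 1×0 = 0; y[1] = 1×0 + 2×0 = 0; y[2] = 1×1 + 2×0 + 6×0 = 1; y[3] = 2×1 + 6×0 + 2×0 = 2; y[4] = 6×1 + 2×0 = 6; y[5] = 2×1 = 2

[0, 0, 1, 2, 6, 2]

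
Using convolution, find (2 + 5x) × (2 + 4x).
Ascending coefficients: a = [2, 5], b = [2, 4]. c[0] = 2×2 = 4; c[1] = 2×4 + 5×2 = 18; c[2] = 5×4 = 20. Result coefficients: [4, 18, 20] → 4 + 18x + 20x^2

4 + 18x + 20x^2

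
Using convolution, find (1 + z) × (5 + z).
Ascending coefficients: a = [1, 1], b = [5, 1]. c[0] = 1×5 = 5; c[1] = 1×1 + 1×5 = 6; c[2] = 1×1 = 1. Result coefficients: [5, 6, 1] → 5 + 6z + z^2

5 + 6z + z^2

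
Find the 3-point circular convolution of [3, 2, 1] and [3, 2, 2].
Use y[k] = Σ_j x[j]·h[(k-j) mod 3]. y[0] = 3×3 + 2×2 + 1×2 = 15; y[1] = 3×2 + 2×3 + 1×2 = 14; y[2] = 3×2 + 2×2 + 1×3 = 13. Result: [15, 14, 13]

[15, 14, 13]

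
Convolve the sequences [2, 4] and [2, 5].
y[0] = 2×2 = 4; y[1] = 2×5 + 4×2 = 18; y[2] = 4×5 = 20

[4, 18, 20]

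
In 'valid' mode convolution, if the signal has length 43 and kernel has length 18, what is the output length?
'Valid' mode counts only positions where the kernel fully overlaps the signal: m - n + 1 = 43 - 18 + 1 = 26

26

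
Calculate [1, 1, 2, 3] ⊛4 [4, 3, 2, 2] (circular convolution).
Use y[k] = Σ_j f[j]·g[(k-j) mod 4]. y[0] = 1×4 + 1×2 + 2×2 + 3×3 = 19; y[1] = 1×3 + 1×4 + 2×2 + 3×2 = 17; y[2] = 1×2 + 1×3 + 2×4 + 3×2 = 19; y[3] = 1×2 + 1×2 + 2×3 + 3×4 = 22. Result: [19, 17, 19, 22]

[19, 17, 19, 22]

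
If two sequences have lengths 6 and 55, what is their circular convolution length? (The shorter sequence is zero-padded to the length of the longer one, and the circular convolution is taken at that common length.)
Circular convolution (zero-padding the shorter input) has length max(m, n) = max(6, 55) = 55

55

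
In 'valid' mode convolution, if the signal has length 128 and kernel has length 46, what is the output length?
'Valid' mode counts only positions where the kernel fully overlaps the signal: m - n + 1 = 128 - 46 + 1 = 83

83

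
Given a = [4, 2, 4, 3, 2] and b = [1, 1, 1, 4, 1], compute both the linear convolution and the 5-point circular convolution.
Linear: y_lin[0] = 4×1 = 4; y_lin[1] = 4×1 + 2×1 = 6; y_lin[2] = 4×1 + 2×1 + 4×1 = 10; y_lin[3] = 4×4 + 2×1 + 4×1 + 3×1 = 25; y_lin[4] = 4×1 + 2×4 + 4×1 + 3×1 + 2×1 = 21; y_lin[5] = 2×1 + 4×4 + 3×1 + 2×1 = 23; y_lin[6] = 4×1 + 3×4 + 2×1 = 18; y_lin[7] = 3×1 + 2×4 = 11; y_lin[8] = 2×1 = 2 → [4, 6, 10, 25, 21, 23, 18, 11, 2]. Circular (length 5): y[0] = 4×1 + 2×1 + 4×4 + 3×1 + 2×1 = 27; y[1] = 4×1 + 2×1 + 4×1 + 3×4 + 2×1 = 24; y[2] = 4×1 + 2×1 + 4×1 + 3×1 + 2×4 = 21; y[3] = 4×4 + 2×1 + 4×1 + 3×1 + 2×1 = 27; y[4] = 4×1 + 2×4 + 4×1 + 3×1 + 2×1 = 21 → [27, 24, 21, 27, 21]

Linear: [4, 6, 10, 25, 21, 23, 18, 11, 2], Circular: [27, 24, 21, 27, 21]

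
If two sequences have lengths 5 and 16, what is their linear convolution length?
Linear/full convolution length: m + n - 1 = 5 + 16 - 1 = 20

20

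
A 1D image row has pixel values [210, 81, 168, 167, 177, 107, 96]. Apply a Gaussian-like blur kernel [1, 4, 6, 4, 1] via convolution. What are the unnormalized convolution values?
Convolve image row [210, 81, 168, 167, 177, 107, 96] with kernel [1, 4, 6, 4, 1]: y[0] = 210×1 = 210; y[1] = 210×4 + 81×1 = 921; y[2] = 210×6 + 81×4 + 168×1 = 1752; y[3] = 210×4 + 81×6 + 168×4 + 167×1 = 2165; y[4] = 210×1 + 81×4 + 168×6 + 167×4 + 177×1 = 2387; y[5] = 81×1 + 168×4 + 167×6 + 177×4 + 107×1 = 2570; y[6] = 168×1 + 167×4 + 177×6 + 107×4 + 96×1 = 2422; y[7] = 167×1 + 177×4 + 107×6 + 96×4 = 1901; y[8] = 177×1 + 107×4 + 96×6 = 1181; y[9] = 107×1 + 96×4 = 491; y[10] = 96×1 = 96 → [210, 921, 1752, 2165, 2387, 2570, 2422, 1901, 1181, 491, 96]. Normalization factor = sum(kernel) = 16.

[210, 921, 1752, 2165, 2387, 2570, 2422, 1901, 1181, 491, 96]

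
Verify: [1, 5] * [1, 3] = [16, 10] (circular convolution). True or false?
Recompute circular convolution of [1, 5] and [1, 3]: y[0] = 1×1 + 5×3 = 16; y[1] = 1×3 + 5×1 = 8 → [16, 8]. Compare to given [16, 10]: they differ at index 1: given 10, correct 8, so answer: No

No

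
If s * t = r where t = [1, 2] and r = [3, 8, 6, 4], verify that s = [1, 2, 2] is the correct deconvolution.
Forward-compute [1, 2, 2] * [1, 2]: r[0] = 1×1 = 1; r[1] = 1×2 + 2×1 = 4; r[2] = 2×2 + 2×1 = 6; r[3] = 2×2 = 4 → [1, 4, 6, 4]. Does not match given r = [3, 8, 6, 4].

Not verified. [1, 2, 2] * [1, 2] = [1, 4, 6, 4], which differs from [3, 8, 6, 4] at index 0.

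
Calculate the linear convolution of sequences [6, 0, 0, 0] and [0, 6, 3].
y[0] = 6×0 = 0; y[1] = 6×6 + 0×0 = 36; y[2] = 6×3 + 0×6 + 0×0 = 18; y[3] = 0×3 + 0×6 + 0×0 = 0; y[4] = 0×3 + 0×6 = 0; y[5] = 0×3 = 0

[0, 36, 18, 0, 0, 0]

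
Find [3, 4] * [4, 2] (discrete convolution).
y[0] = 3×4 = 12; y[1] = 3×2 + 4×4 = 22; y[2] = 4×2 = 8

[12, 22, 8]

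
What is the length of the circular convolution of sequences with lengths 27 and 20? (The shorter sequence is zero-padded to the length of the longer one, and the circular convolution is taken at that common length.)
Circular convolution (zero-padding the shorter input) has length max(m, n) = max(27, 20) = 27

27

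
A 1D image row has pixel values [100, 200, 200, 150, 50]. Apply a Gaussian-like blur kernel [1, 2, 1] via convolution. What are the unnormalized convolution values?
Convolve image row [100, 200, 200, 150, 50] with kernel [1, 2, 1]: y[0] = 100×1 = 100; y[1] = 100×2 + 200×1 = 400; y[2] = 100×1 + 200×2 + 200×1 = 700; y[3] = 200×1 + 200×2 + 150×1 = 750; y[4] = 200×1 + 150×2 + 50×1 = 550; y[5] = 150×1 + 50×2 = 250; y[6] = 50×1 = 50 → [100, 400, 700, 750, 550, 250, 50]. Normalization factor = sum(kernel) = 4.

[100, 400, 700, 750, 550, 250, 50]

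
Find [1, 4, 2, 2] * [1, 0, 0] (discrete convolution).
y[0] = 1×1 = 1; y[1] = 1×0 + 4×1 = 4; y[2] = 1×0 + 4×0 + 2×1 = 2; y[3] = 4×0 + 2×0 + 2×1 = 2; y[4] = 2×0 + 2×0 = 0; y[5] = 2×0 = 0

[1, 4, 2, 2, 0, 0]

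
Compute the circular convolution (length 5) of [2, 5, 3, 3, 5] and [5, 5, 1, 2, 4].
Use y[k] = Σ_j a[j]·b[(k-j) mod 5]. y[0] = 2×5 + 5×4 + 3×2 + 3×1 + 5×5 = 64; y[1] = 2×5 + 5×5 + 3×4 + 3×2 + 5×1 = 58; y[2] = 2×1 + 5×5 + 3×5 + 3×4 + 5×2 = 64; y[3] = 2×2 + 5×1 + 3×5 + 3×5 + 5×4 = 59; y[4] = 2×4 + 5×2 + 3×1 + 3×5 + 5×5 = 61. Result: [64, 58, 64, 59, 61]

[64, 58, 64, 59, 61]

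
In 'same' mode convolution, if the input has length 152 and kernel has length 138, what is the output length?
'Same' mode returns an output with the same length as the input: 152

152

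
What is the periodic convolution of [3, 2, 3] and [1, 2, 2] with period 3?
Use y[k] = Σ_j a[j]·b[(k-j) mod 3]. y[0] = 3×1 + 2×2 + 3×2 = 13; y[1] = 3×2 + 2×1 + 3×2 = 14; y[2] = 3×2 + 2×2 + 3×1 = 13. Result: [13, 14, 13]

[13, 14, 13]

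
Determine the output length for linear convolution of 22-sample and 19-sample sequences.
Linear/full convolution length: m + n - 1 = 22 + 19 - 1 = 40

40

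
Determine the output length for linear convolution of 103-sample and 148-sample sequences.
Linear/full convolution length: m + n - 1 = 103 + 148 - 1 = 250

250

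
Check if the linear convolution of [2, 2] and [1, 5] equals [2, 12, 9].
Recompute linear convolution of [2, 2] and [1, 5]: y[0] = 2×1 = 2; y[1] = 2×5 + 2×1 = 12; y[2] = 2×5 = 10 → [2, 12, 10]. Compare to given [2, 12, 9]: they differ at index 2: given 9, correct 10, so answer: No

No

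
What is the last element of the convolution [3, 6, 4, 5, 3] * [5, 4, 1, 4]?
Use y[k] = Σ_i a[i]·b[k-i] at k=7. y[7] = 3×4 = 12

12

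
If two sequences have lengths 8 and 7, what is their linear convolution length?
Linear/full convolution length: m + n - 1 = 8 + 7 - 1 = 14

14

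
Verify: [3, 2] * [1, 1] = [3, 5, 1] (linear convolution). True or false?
Recompute linear convolution of [3, 2] and [1, 1]: y[0] = 3×1 = 3; y[1] = 3×1 + 2×1 = 5; y[2] = 2×1 = 2 → [3, 5, 2]. Compare to given [3, 5, 1]: they differ at index 2: given 1, correct 2, so answer: No

No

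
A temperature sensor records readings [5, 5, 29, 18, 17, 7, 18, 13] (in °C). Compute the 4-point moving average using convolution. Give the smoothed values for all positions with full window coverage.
4-point moving average kernel = [1, 1, 1, 1]. Apply in 'valid' mode (full window coverage): avg[0] = (5 + 5 + 29 + 18) / 4 = 14.25; avg[1] = (5 + 29 + 18 + 17) / 4 = 17.25; avg[2] = (29 + 18 + 17 + 7) / 4 = 17.75; avg[3] = (18 + 17 + 7 + 18) / 4 = 15.0; avg[4] = (17 + 7 + 18 + 13) / 4 = 13.75. Smoothed values: [14.25, 17.25, 17.75, 15.0, 13.75]

[14.25, 17.25, 17.75, 15.0, 13.75]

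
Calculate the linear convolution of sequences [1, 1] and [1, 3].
y[0] = 1×1 = 1; y[1] = 1×3 + 1×1 = 4; y[2] = 1×3 = 3

[1, 4, 3]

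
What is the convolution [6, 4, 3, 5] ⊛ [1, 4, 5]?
y[0] = 6×1 = 6; y[1] = 6×4 + 4×1 = 28; y[2] = 6×5 + 4×4 + 3×1 = 49; y[3] = 4×5 + 3×4 + 5×1 = 37; y[4] = 3×5 + 5×4 = 35; y[5] = 5×5 = 25

[6, 28, 49, 37, 35, 25]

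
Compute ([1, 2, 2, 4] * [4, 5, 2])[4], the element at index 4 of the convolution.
Use y[k] = Σ_i a[i]·b[k-i] at k=4. y[4] = 2×2 + 4×5 = 24

24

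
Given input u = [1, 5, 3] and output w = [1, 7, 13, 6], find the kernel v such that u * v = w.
Output length 4 = len(u) + len(v) - 1 ⇒ len(v) = 2. Solve v forward using v[k] = (w[k] - Σ_{i≥1} u[i]·v[k-i]) / u[0]: v[0] = w[0] / u[0] = 1 / 1 = 1; v[1] = (w[1] - 5×1) / u[0] = (7 - 5×1) / 1 = 2. So v = [1, 2]. Forward-check [1, 5, 3] * [1, 2]: w[0] = 1×1 = 1; w[1] = 1×2 + 5×1 = 7; w[2] = 5×2 + 3×1 = 13; w[3] = 3×2 = 6 → [1, 7, 13, 6] ✓

[1, 2]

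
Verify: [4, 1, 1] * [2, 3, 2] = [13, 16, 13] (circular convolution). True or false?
Recompute circular convolution of [4, 1, 1] and [2, 3, 2]: y[0] = 4×2 + 1×2 + 1×3 = 13; y[1] = 4×3 + 1×2 + 1×2 = 16; y[2] = 4×2 + 1×3 + 1×2 = 13 → [13, 16, 13]. Given [13, 16, 13] matches, so answer: Yes

Yes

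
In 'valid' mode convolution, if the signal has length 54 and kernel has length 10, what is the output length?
'Valid' mode counts only positions where the kernel fully overlaps the signal: m - n + 1 = 54 - 10 + 1 = 45

45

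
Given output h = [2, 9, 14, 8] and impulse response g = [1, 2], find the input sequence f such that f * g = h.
Deconvolve h=[2, 9, 14, 8] by g=[1, 2]. Since g[0]=1, solve forward: f[0] = h[0] / 1 = 2; f[1] = (h[1] - 2×2) / 1 = 5; f[2] = (h[2] - 5×2) / 1 = 4. So f = [2, 5, 4]. Check by forward convolution: h[0] = 2×1 = 2; h[1] = 2×2 + 5×1 = 9; h[2] = 5×2 + 4×1 = 14; h[3] = 4×2 = 8

[2, 5, 4]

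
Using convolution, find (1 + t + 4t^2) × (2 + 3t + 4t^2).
Ascending coefficients: a = [1, 1, 4], b = [2, 3, 4]. c[0] = 1×2 = 2; c[1] = 1×3 + 1×2 = 5; c[2] = 1×4 + 1×3 + 4×2 = 15; c[3] = 1×4 + 4×3 = 16; c[4] = 4×4 = 16. Result coefficients: [2, 5, 15, 16, 16] → 2 + 5t + 15t^2 + 16t^3 + 16t^4

2 + 5t + 15t^2 + 16t^3 + 16t^4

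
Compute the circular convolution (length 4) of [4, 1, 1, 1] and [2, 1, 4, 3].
Use y[k] = Σ_j u[j]·v[(k-j) mod 4]. y[0] = 4×2 + 1×3 + 1×4 + 1×1 = 16; y[1] = 4×1 + 1×2 + 1×3 + 1×4 = 13; y[2] = 4×4 + 1×1 + 1×2 + 1×3 = 22; y[3] = 4×3 + 1×4 + 1×1 + 1×2 = 19. Result: [16, 13, 22, 19]

[16, 13, 22, 19]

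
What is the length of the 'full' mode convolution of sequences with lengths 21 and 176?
Linear/full convolution length: m + n - 1 = 21 + 176 - 1 = 196

196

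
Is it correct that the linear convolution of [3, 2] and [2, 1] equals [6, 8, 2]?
Recompute linear convolution of [3, 2] and [2, 1]: y[0] = 3×2 = 6; y[1] = 3×1 + 2×2 = 7; y[2] = 2×1 = 2 → [6, 7, 2]. Compare to given [6, 8, 2]: they differ at index 1: given 8, correct 7, so answer: No

No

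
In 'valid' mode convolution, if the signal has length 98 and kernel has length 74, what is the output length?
'Valid' mode counts only positions where the kernel fully overlaps the signal: m - n + 1 = 98 - 74 + 1 = 25

25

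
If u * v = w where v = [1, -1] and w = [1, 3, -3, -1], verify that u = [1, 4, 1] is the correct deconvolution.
Forward-compute [1, 4, 1] * [1, -1]: w[0] = 1×1 = 1; w[1] = 1×-1 + 4×1 = 3; w[2] = 4×-1 + 1×1 = -3; w[3] = 1×-1 = -1 → [1, 3, -3, -1]. Matches given w = [1, 3, -3, -1], so verified.

Verified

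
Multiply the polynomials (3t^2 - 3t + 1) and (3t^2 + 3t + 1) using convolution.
Ascending coefficients: a = [1, -3, 3], b = [1, 3, 3]. c[0] = 1×1 = 1; c[1] = 1×3 + -3×1 = 0; c[2] = 1×3 + -3×3 + 3×1 = -3; c[3] = -3×3 + 3×3 = 0; c[4] = 3×3 = 9. Result coefficients: [1, 0, -3, 0, 9] → 9t^4 - 3t^2 + 1

9t^4 - 3t^2 + 1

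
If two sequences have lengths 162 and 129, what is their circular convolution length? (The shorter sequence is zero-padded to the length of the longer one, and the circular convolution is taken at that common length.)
Circular convolution (zero-padding the shorter input) has length max(m, n) = max(162, 129) = 162

162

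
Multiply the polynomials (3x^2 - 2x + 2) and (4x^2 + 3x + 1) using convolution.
Ascending coefficients: a = [2, -2, 3], b = [1, 3, 4]. c[0] = 2×1 = 2; c[1] = 2×3 + -2×1 = 4; c[2] = 2×4 + -2×3 + 3×1 = 5; c[3] = -2×4 + 3×3 = 1; c[4] = 3×4 = 12. Result coefficients: [2, 4, 5, 1, 12] → 12x^4 + x^3 + 5x^2 + 4x + 2

12x^4 + x^3 + 5x^2 + 4x + 2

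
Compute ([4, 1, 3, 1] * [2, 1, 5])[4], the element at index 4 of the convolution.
Use y[k] = Σ_i a[i]·b[k-i] at k=4. y[4] = 3×5 + 1×1 = 16

16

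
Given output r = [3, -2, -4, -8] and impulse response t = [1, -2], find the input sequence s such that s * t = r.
Deconvolve r=[3, -2, -4, -8] by t=[1, -2]. Since t[0]=1, solve forward: s[0] = r[0] / 1 = 3; s[1] = (r[1] - 3×-2) / 1 = 4; s[2] = (r[2] - 4×-2) / 1 = 4. So s = [3, 4, 4]. Check by forward convolution: r[0] = 3×1 = 3; r[1] = 3×-2 + 4×1 = -2; r[2] = 4×-2 + 4×1 = -4; r[3] = 4×-2 = -8

[3, 4, 4]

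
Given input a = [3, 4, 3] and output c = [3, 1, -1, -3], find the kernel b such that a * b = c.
Output length 4 = len(a) + len(b) - 1 ⇒ len(b) = 2. Solve b forward using b[k] = (c[k] - Σ_{i≥1} a[i]·b[k-i]) / a[0]: b[0] = c[0] / a[0] = 3 / 3 = 1; b[1] = (c[1] - 4×1) / a[0] = (1 - 4×1) / 3 = -1. So b = [1, -1]. Forward-check [3, 4, 3] * [1, -1]: c[0] = 3×1 = 3; c[1] = 3×-1 + 4×1 = 1; c[2] = 4×-1 + 3×1 = -1; c[3] = 3×-1 = -3 → [3, 1, -1, -3] ✓

[1, -1]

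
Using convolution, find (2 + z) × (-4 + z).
Ascending coefficients: a = [2, 1], b = [-4, 1]. c[0] = 2×-4 = -8; c[1] = 2×1 + 1×-4 = -2; c[2] = 1×1 = 1. Result coefficients: [-8, -2, 1] → -8 - 2z + z^2

-8 - 2z + z^2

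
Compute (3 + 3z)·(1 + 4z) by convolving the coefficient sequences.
Ascending coefficients: a = [3, 3], b = [1, 4]. c[0] = 3×1 = 3; c[1] = 3×4 + 3×1 = 15; c[2] = 3×4 = 12. Result coefficients: [3, 15, 12] → 3 + 15z + 12z^2

3 + 15z + 12z^2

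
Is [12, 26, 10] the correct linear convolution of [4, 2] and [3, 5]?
Recompute linear convolution of [4, 2] and [3, 5]: y[0] = 4×3 = 12; y[1] = 4×5 + 2×3 = 26; y[2] = 2×5 = 10 → [12, 26, 10]. Given [12, 26, 10] matches, so answer: Yes

Yes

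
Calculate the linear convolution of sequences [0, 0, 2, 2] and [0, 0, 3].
y[0] = 0×0 = 0; y[1] = 0×0 + 0×0 = 0; y[2] = 0×3 + 0×0 + 2×0 = 0; y[3] = 0×3 + 2×0 + 2×0 = 0; y[4] = 2×3 + 2×0 = 6; y[5] = 2×3 = 6

[0, 0, 0, 0, 6, 6]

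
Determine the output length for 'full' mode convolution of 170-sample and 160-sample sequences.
Linear/full convolution length: m + n - 1 = 170 + 160 - 1 = 329

329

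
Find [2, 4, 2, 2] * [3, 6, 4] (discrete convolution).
y[0] = 2×3 = 6; y[1] = 2×6 + 4×3 = 24; y[2] = 2×4 + 4×6 + 2×3 = 38; y[3] = 4×4 + 2×6 + 2×3 = 34; y[4] = 2×4 + 2×6 = 20; y[5] = 2×4 = 8

[6, 24, 38, 34, 20, 8]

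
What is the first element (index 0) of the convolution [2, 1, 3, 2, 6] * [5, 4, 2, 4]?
Use y[k] = Σ_i a[i]·b[k-i] at k=0. y[0] = 2×5 = 10

10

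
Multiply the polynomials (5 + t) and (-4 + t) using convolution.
Ascending coefficients: a = [5, 1], b = [-4, 1]. c[0] = 5×-4 = -20; c[1] = 5×1 + 1×-4 = 1; c[2] = 1×1 = 1. Result coefficients: [-20, 1, 1] → -20 + t + t^2

-20 + t + t^2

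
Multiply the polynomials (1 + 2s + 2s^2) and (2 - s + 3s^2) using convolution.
Ascending coefficients: a = [1, 2, 2], b = [2, -1, 3]. c[0] = 1×2 = 2; c[1] = 1×-1 + 2×2 = 3; c[2] = 1×3 + 2×-1 + 2×2 = 5; c[3] = 2×3 + 2×-1 = 4; c[4] = 2×3 = 6. Result coefficients: [2, 3, 5, 4, 6] → 2 + 3s + 5s^2 + 4s^3 + 6s^4

2 + 3s + 5s^2 + 4s^3 + 6s^4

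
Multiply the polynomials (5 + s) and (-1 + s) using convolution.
Ascending coefficients: a = [5, 1], b = [-1, 1]. c[0] = 5×-1 = -5; c[1] = 5×1 + 1×-1 = 4; c[2] = 1×1 = 1. Result coefficients: [-5, 4, 1] → -5 + 4s + s^2

-5 + 4s + s^2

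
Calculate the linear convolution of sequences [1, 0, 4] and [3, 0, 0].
y[0] = 1×3 = 3; y[1] = 1×0 + 0×3 = 0; y[2] = 1×0 + 0×0 + 4×3 = 12; y[3] = 0×0 + 4×0 = 0; y[4] = 4×0 = 0

[3, 0, 12, 0, 0]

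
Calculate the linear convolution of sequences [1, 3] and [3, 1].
y[0] = 1×3 = 3; y[1] = 1×1 + 3×3 = 10; y[2] = 3×1 = 3

[3, 10, 3]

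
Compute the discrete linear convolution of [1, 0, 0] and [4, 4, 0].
y[0] = 1×4 = 4; y[1] = 1×4 + 0×4 = 4; y[2] = 1×0 + 0×4 + 0×4 = 0; y[3] = 0×0 + 0×4 = 0; y[4] = 0×0 = 0

[4, 4, 0, 0, 0]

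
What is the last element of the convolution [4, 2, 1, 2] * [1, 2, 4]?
Use y[k] = Σ_i a[i]·b[k-i] at k=5. y[5] = 2×4 = 8

8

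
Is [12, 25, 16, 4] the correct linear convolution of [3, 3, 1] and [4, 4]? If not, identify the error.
Recompute linear convolution of [3, 3, 1] and [4, 4]: y[0] = 3×4 = 12; y[1] = 3×4 + 3×4 = 24; y[2] = 3×4 + 1×4 = 16; y[3] = 1×4 = 4 → [12, 24, 16, 4]. Compare to given [12, 25, 16, 4]: they differ at index 1: given 25, correct 24, so answer: No

No. Error at index 1: given 25, correct 24.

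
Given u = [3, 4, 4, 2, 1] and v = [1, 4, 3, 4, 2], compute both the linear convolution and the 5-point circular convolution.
Linear: y_lin[0] = 3×1 = 3; y_lin[1] = 3×4 + 4×1 = 16; y_lin[2] = 3×3 + 4×4 + 4×1 = 29; y_lin[3] = 3×4 + 4×3 + 4×4 + 2×1 = 42; y_lin[4] = 3×2 + 4×4 + 4×3 + 2×4 + 1×1 = 43; y_lin[5] = 4×2 + 4×4 + 2×3 + 1×4 = 34; y_lin[6] = 4×2 + 2×4 + 1×3 = 19; y_lin[7] = 2×2 + 1×4 = 8; y_lin[8] = 1×2 = 2 → [3, 16, 29, 42, 43, 34, 19, 8, 2]. Circular (length 5): y[0] = 3×1 + 4×2 + 4×4 + 2×3 + 1×4 = 37; y[1] = 3×4 + 4×1 + 4×2 + 2×4 + 1×3 = 35; y[2] = 3×3 + 4×4 + 4×1 + 2×2 + 1×4 = 37; y[3] = 3×4 + 4×3 + 4×4 + 2×1 + 1×2 = 44; y[4] = 3×2 + 4×4 + 4×3 + 2×4 + 1×1 = 43 → [37, 35, 37, 44, 43]

Linear: [3, 16, 29, 42, 43, 34, 19, 8, 2], Circular: [37, 35, 37, 44, 43]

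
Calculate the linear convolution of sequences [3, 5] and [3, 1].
y[0] = 3×3 = 9; y[1] = 3×1 + 5×3 = 18; y[2] = 5×1 = 5

[9, 18, 5]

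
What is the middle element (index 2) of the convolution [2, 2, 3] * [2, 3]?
Use y[k] = Σ_i a[i]·b[k-i] at k=2. y[2] = 2×3 + 3×2 = 12

12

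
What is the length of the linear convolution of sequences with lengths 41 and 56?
Linear/full convolution length: m + n - 1 = 41 + 56 - 1 = 96

96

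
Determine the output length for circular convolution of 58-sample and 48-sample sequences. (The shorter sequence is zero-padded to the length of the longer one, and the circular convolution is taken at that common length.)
Circular convolution (zero-padding the shorter input) has length max(m, n) = max(58, 48) = 58

58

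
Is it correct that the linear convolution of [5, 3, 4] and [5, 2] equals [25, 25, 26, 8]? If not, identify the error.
Recompute linear convolution of [5, 3, 4] and [5, 2]: y[0] = 5×5 = 25; y[1] = 5×2 + 3×5 = 25; y[2] = 3×2 + 4×5 = 26; y[3] = 4×2 = 8 → [25, 25, 26, 8]. Given [25, 25, 26, 8] matches, so answer: Yes

Yes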